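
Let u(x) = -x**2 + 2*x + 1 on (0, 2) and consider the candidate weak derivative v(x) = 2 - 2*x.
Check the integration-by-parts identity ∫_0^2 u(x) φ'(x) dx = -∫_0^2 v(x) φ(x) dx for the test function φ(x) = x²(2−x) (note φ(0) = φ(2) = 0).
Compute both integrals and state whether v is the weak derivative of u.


LHS = 8/15, RHS = 8/15. Yes, v = u' weakly.

u(x) = -x**2 + 2*x + 1, classical derivative u'(x) = 2 - 2*x.
φ(x) = x²(2−x), so φ'(x) = x*(4 - 3*x).
Note φ(0) = φ(2) = 0, so the boundary term u·φ vanishes.
LHS = ∫_0^2 u(x) φ'(x) dx = ∫_0^2 (3*x^4 - 10*x^3 + 5*x^2 + 4*x) dx. Term by term:
  ∫_0^2 3*x^4 dx = 96/5;  ∫_0^2 -10*x^3 dx = -40;  ∫_0^2 5*x^2 dx = 40/3;
  ∫_0^2 4*x dx = 8.
Sum: 96/5 − 40 + 40/3 + 8 = 8/15.
So LHS = 8/15.
∫_0^2 v(x) φ(x) dx = ∫_0^2 (2*x^4 - 6*x^3 + 4*x^2) dx. Term by term:
  ∫_0^2 2*x^4 dx = 64/5;  ∫_0^2 -6*x^3 dx = -24;  ∫_0^2 4*x^2 dx = 32/3.
Sum: 64/5 − 24 + 32/3 = -8/15.
So RHS = -∫_0^2 v(x) φ(x) dx = 8/15.
LHS = RHS, so the identity holds for this test φ.
Moreover u is smooth here and v(x) = u'(x) = 2 - 2*x pointwise, so the identity holds for every test function. Hence v is the weak derivative of u.


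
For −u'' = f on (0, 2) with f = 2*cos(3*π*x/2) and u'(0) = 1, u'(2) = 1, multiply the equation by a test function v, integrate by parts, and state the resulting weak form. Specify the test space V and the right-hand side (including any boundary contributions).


V = H^1(0, 2) (v unrestricted at boundary; u is determined up to an additive constant); weak form: ∫_0^2 u'v' dx = ∫_0^2 (2*cos(3*π*x/2)) v dx + v(2) − v(0) for all v ∈ V.

Multiply both sides by a test function v and integrate from 0 to 2:
  ∫_0^2 −u''(x) v(x) dx = ∫_0^2 f(x) v(x) dx.
Integrate the LHS by parts once:
  ∫_0^2 −u'' v dx = −[u'(x) v(x)]_0^2 + ∫_0^2 u'(x) v'(x) dx.
Thus ∫_0^2 u'(x) v'(x) dx = ∫_0^2 f(x) v(x) dx + [u'(x) v(x)]_0^2.
Choose V so that boundary terms are either known or forced to vanish.
u has inhomogeneous Neumann u'(0) = 1, u'(2) = 1. [u' v]_0^2 = (1)·v(2) − (1)·v(0) = v(2) − v(0). Take V = H^1(0, 2); boundary term becomes part of RHS.
Weak formulation: find u (satisfying any essential BC) such that ∫_0^2 u'(x) v'(x) dx = ∫_0^2 f v dx + v(2) − v(0) for all v ∈ V (Neumann data are natural BCs: they enter the RHS as boundary terms).
Substituting f(x) = 2*cos(3*π*x/2), the right-hand side is ∫_0^2 (2*cos(3*π*x/2)) v dx + v(2) − v(0).
Compatibility check (pure Neumann): taking v ≡ 1 ∈ V gives 0 = ∫_0^2 f dx + (1) − (1), i.e. ∫_0^2 f dx must equal u'(0) − u'(2) = 0. Indeed ∫_0^2 (2*cos(3*π*x/2)) dx = 0, so the data are compatible. The solution is then unique only up to an additive constant (fix it e.g. by requiring ∫_0^2 u dx = 0).


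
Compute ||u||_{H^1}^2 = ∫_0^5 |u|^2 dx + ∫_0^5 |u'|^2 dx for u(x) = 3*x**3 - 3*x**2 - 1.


||u||_{H^1}^2 = 1312695/14

The H^1 norm (squared) on an interval (0, L) is
  ||u||_{H^1}^2 = ∫_0^L u(x)^2 dx + ∫_0^L u'(x)^2 dx.
Compute u'(x) = 9*x**2 - 6*x.
Then u(x)^2 = 9*x**6 - 18*x**5 + 9*x**4 - 6*x**3 + 6*x**2 + 1 and u'(x)^2 = 81*x**4 - 108*x**3 + 36*x**2.
Integrate each monomial from 0 to 5 using ∫_0^5 c·x^n dx = c·5^(n+1)/(n+1):
  ∫_0^5 u(x)^2 dx = ∫_0^5 (9*x^6 - 18*x^5 + 9*x^4 - 6*x^3 + 6*x^2 + 1) dx. Term by term:
    ∫_0^5 9*x^6 dx = 703125/7;  ∫_0^5 -18*x^5 dx = -46875;  ∫_0^5 9*x^4 dx = 5625;
    ∫_0^5 -6*x^3 dx = -1875/2;  ∫_0^5 6*x^2 dx = 250;  ∫_0^5 1 dx = 5.
  Sum: 703125/7 − 46875 + 5625 − 1875/2 + 250 + 5 = 819195/14.
  ∫_0^5 u'(x)^2 dx = ∫_0^5 (81*x^4 - 108*x^3 + 36*x^2) dx. Term by term:
    ∫_0^5 81*x^4 dx = 50625;  ∫_0^5 -108*x^3 dx = -16875;  ∫_0^5 36*x^2 dx = 1500.
  Sum: 50625 − 16875 + 1500 = 35250.
Adding: ||u||_{H^1}^2 = 819195/14 + 35250 = 1312695/14.


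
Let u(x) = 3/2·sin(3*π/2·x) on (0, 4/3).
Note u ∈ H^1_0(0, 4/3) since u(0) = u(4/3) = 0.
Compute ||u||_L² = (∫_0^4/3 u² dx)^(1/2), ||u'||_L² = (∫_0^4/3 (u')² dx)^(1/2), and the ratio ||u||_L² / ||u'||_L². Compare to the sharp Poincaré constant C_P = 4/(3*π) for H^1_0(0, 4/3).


||u||_L² / ||u'||_L² = 2/(3*π) < C_P = 4/(3*π).

u(x) = 3/2·sin(3*π/2·x), so u'(x) = 9*π*cos(3*π*x/2)/4.
Writing u(x) = A·sin(kπx/L) with A = 3/2 and k = 2, use ∫_0^L sin²(kπx/L) dx = L/2 and ∫_0^L cos²(kπx/L) dx = L/2.
u² = 9/4·sin²(3*π/2·x) and (u')² = 81*π^2/16·cos²(3*π/2·x), and each of sin², cos² integrates to L/2 = 2/3 over (0, 4/3).
∫_0^4/3 u² dx = 3/2, so ||u||_L² = sqrt(6)/2.
∫_0^4/3 (u')² dx = 27*π^2/8, so ||u'||_L² = 3*sqrt(6)*π/4.
Ratio ||u||_L² / ||u'||_L² = 2/(3*π).
Sharp Poincaré constant on H^1_0(0, 4/3) is C_P = L/π = 4/(3*π), achieved by sin(3*π/4·x).
This is the k = 2 harmonic; the ratio L/(kπ) is strictly less than C_P = L/π, consistent with the sharp inequality ||u||_L² ≤ C_P ||u'||_L².


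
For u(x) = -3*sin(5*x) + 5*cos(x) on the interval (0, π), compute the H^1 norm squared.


||u||_{H^1(0,π)}^2 = 142*π

u'(x) = -5*sin(x) - 15*cos(5*x).
Expand u² and (u')² and integrate term by term on (0, π), using: for integers n ≥ 1, ∫_0^π sin²(nx) dx = ∫_0^π cos²(nx) dx = π/2; for n ≠ n', ∫_0^π sin(nx)sin(n'x) dx = ∫_0^π cos(nx)cos(n'x) dx = 0; and by product-to-sum, ∫_0^π sin(nx)cos(n'x) dx = ½∫_0^π [sin((n+n')x) + sin((n−n')x)] dx, which is 0 when n+n' is even and 2n/(n²−n'²) when n+n' is odd (it need not vanish on (0, π)).
  u² squared terms: (-3)²·∫sin(5x)² dx = 9·π/2 = 9*π/2;  (5)²·∫cos(x)² dx = 25·π/2 = 25*π/2.
  u² cross terms: 2·(-3)·(5)·∫sin(5x)·cos(x) dx = -30·(0) = 0.
  So ∫_0^π u² dx = 9*π/2 + 25*π/2 + 0 = 17*π.
  (u')² squared terms: (-15)²·∫cos(5x)² dx = 225·π/2 = 225*π/2;  (-5)²·∫sin(x)² dx = 25·π/2 = 25*π/2.
  (u')² cross terms: 2·(-15)·(-5)·∫cos(5x)·sin(x) dx = 150·(0) = 0.
  So ∫_0^π (u')² dx = 225*π/2 + 25*π/2 + 0 = 125*π.
||u||_{H^1}^2 = (17*π) + (125*π) = 142*π.


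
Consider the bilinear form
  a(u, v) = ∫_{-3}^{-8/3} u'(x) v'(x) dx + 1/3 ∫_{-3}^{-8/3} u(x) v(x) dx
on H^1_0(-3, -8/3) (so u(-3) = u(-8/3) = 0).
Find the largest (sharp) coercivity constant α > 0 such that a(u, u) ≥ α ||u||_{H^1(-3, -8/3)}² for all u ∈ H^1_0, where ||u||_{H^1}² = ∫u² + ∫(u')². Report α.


α = (1 + 27*π^2)/(3*(1 + 9*π^2))

Coercivity of a(·,·) on H^1_0(-3, -8/3) means a(u, u) ≥ α ||u||_{H^1}² for every u ∈ H^1_0.
The interval has length L = 1/3, and Poincaré/coercivity depend only on L. Here a(u, u) = ∫(u')² + (1/3)·∫u².
Here 0 < c = 1/3 < 1. The condition a(u,u) ≥ α||u||_{H^1}² reads (1−α)∫(u')² ≥ (α−c)∫u². Any admissible α is ≤ 1 (rapidly oscillating u have ∫u²/∫(u')² → 0), and α = 1 would force 0 ≥ (1−c)∫u², impossible since c < 1; so 1−α > 0. By the sharp Poincaré inequality on H^1_0 of an interval of length L, ∫(u')² ≥ (π/L)²∫u² with equality for the first sine mode sin(π(x−x₀)/L) (x₀ the left endpoint), so the inequality holds for all u iff (1−α)(π/L)² ≥ α − c, i.e. α ≤ ((π/L)² + c)/((π/L)² + 1) = (1 + c(L/π)²)/(1 + (L/π)²). With (π/L)² = 9*π^2 and c = 1/3, the largest admissible constant is α = ((π/L)² + c)/((π/L)² + 1).
Simplifying, α = (1 + 27*π^2)/(3*(1 + 9*π^2)).


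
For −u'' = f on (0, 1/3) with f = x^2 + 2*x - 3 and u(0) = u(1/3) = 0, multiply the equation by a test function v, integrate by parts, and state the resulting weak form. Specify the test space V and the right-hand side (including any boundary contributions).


V = H^1_0(0, 1/3) (so v(0) = v(1/3) = 0); weak form: ∫_0^1/3 u'v' dx = ∫_0^1/3 (x^2 + 2*x - 3) v dx for all v ∈ V.

Multiply both sides by a test function v and integrate from 0 to 1/3:
  ∫_0^1/3 −u''(x) v(x) dx = ∫_0^1/3 f(x) v(x) dx.
Integrate the LHS by parts once:
  ∫_0^1/3 −u'' v dx = −[u'(x) v(x)]_0^1/3 + ∫_0^1/3 u'(x) v'(x) dx.
Thus ∫_0^1/3 u'(x) v'(x) dx = ∫_0^1/3 f(x) v(x) dx + [u'(x) v(x)]_0^1/3.
Choose V so that boundary terms are either known or forced to vanish.
u is Dirichlet: u(0) = u(1/3) = 0. Let V = H^1_0(0, 1/3); then v(0) = v(1/3) = 0, and [u' v]_0^1/3 = 0.
Weak formulation: find u (satisfying any essential BC) such that ∫_0^1/3 u'(x) v'(x) dx = ∫_0^1/3 f v dx for all v ∈ V.
Substituting f(x) = x^2 + 2*x - 3, the right-hand side is ∫_0^1/3 (x^2 + 2*x - 3) v dx.


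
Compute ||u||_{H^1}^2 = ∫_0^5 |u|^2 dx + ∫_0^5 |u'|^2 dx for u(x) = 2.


||u||_{H^1}^2 = 20

The H^1 norm (squared) on an interval (0, L) is
  ||u||_{H^1}^2 = ∫_0^L u(x)^2 dx + ∫_0^L u'(x)^2 dx.
Compute u'(x) = 0.
Then u(x)^2 = 4 and u'(x)^2 = 0.
Integrate each monomial from 0 to 5 using ∫_0^5 c·x^n dx = c·5^(n+1)/(n+1):
  ∫_0^5 u(x)^2 dx = ∫_0^5 (4) dx. Term by term:
    ∫_0^5 4 dx = 20.
  ∫_0^5 u'(x)^2 dx = ∫_0^5 (0) dx. Term by term:
    ∫_0^5 0 dx = 0.
Adding: ||u||_{H^1}^2 = 20 + 0 = 20.


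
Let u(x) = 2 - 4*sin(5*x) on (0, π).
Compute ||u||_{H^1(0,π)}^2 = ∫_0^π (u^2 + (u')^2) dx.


||u||_{H^1(0,π)}^2 = -32/5 + 212*π

u'(x) = -20*cos(5*x).
Expand u² and (u')² and integrate term by term on (0, π), using: for integers n ≥ 1, ∫_0^π sin²(nx) dx = ∫_0^π cos²(nx) dx = π/2; for n ≠ n', ∫_0^π sin(nx)sin(n'x) dx = ∫_0^π cos(nx)cos(n'x) dx = 0; and by product-to-sum, ∫_0^π sin(nx)cos(n'x) dx = ½∫_0^π [sin((n+n')x) + sin((n−n')x)] dx, which is 0 when n+n' is even and 2n/(n²−n'²) when n+n' is odd (it need not vanish on (0, π)). For the constant mode: ∫_0^π 1 dx = π, ∫_0^π cos(nx) dx = 0, ∫_0^π sin(nx) dx = (1−(−1)^n)/n.
  u² squared terms: (2)²·∫1 dx = 4·π = 4*π;  (-4)²·∫sin(5x)² dx = 16·π/2 = 8*π.
  u² cross terms: 2·(2)·(-4)·∫1·sin(5x) dx = -16·(2/5) = -32/5.
  So ∫_0^π u² dx = 4*π + 8*π − 32/5 = -32/5 + 12*π.
  (u')² squared terms: (-20)²·∫cos(5x)² dx = 400·π/2 = 200*π.
  So ∫_0^π (u')² dx = 200*π.
||u||_{H^1}^2 = (-32/5 + 12*π) + (200*π) = -32/5 + 212*π.


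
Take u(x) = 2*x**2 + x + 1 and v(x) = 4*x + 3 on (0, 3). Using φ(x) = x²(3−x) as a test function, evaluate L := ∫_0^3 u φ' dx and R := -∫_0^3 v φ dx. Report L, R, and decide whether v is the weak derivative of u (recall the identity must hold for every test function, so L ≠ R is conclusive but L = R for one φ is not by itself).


LHS = -1107/20, RHS = -1377/20. No, v is not the weak derivative of u.

u(x) = 2*x**2 + x + 1, classical derivative u'(x) = 4*x + 1.
φ(x) = x²(3−x), so φ'(x) = 3*x*(2 - x).
Note φ(0) = φ(3) = 0, so the boundary term u·φ vanishes.
LHS = ∫_0^3 u(x) φ'(x) dx = ∫_0^3 (-6*x^4 + 9*x^3 + 3*x^2 + 6*x) dx. Term by term:
  ∫_0^3 -6*x^4 dx = -1458/5;  ∫_0^3 9*x^3 dx = 729/4;  ∫_0^3 3*x^2 dx = 27;
  ∫_0^3 6*x dx = 27.
Sum: -1458/5 + 729/4 + 27 + 27 = -1107/20.
So LHS = -1107/20.
∫_0^3 v(x) φ(x) dx = ∫_0^3 (-4*x^4 + 9*x^3 + 9*x^2) dx. Term by term:
  ∫_0^3 -4*x^4 dx = -972/5;  ∫_0^3 9*x^3 dx = 729/4;  ∫_0^3 9*x^2 dx = 81.
Sum: -972/5 + 729/4 + 81 = 1377/20.
So RHS = -∫_0^3 v(x) φ(x) dx = -1377/20.
LHS − RHS = 27/2 ≠ 0, so the identity fails.
(For a valid weak derivative the identity must hold for EVERY test function, in particular this one. The failure shows v is NOT the weak derivative of u.)
Correct weak derivative would be u'(x) = 4*x + 1.


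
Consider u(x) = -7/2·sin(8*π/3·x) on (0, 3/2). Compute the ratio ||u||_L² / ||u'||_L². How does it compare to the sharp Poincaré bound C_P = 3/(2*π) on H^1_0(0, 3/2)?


||u||_L² / ||u'||_L² = 3/(8*π) < C_P = 3/(2*π).

u(x) = -7/2·sin(8*π/3·x), so u'(x) = -28*π*cos(8*π*x/3)/3.
Writing u(x) = A·sin(kπx/L) with A = -7/2 and k = 4, use ∫_0^L sin²(kπx/L) dx = L/2 and ∫_0^L cos²(kπx/L) dx = L/2.
u² = 49/4·sin²(8*π/3·x) and (u')² = 784*π^2/9·cos²(8*π/3·x), and each of sin², cos² integrates to L/2 = 3/4 over (0, 3/2).
∫_0^3/2 u² dx = 147/16, so ||u||_L² = 7*sqrt(3)/4.
∫_0^3/2 (u')² dx = 196*π^2/3, so ||u'||_L² = 14*sqrt(3)*π/3.
Ratio ||u||_L² / ||u'||_L² = 3/(8*π).
Sharp Poincaré constant on H^1_0(0, 3/2) is C_P = L/π = 3/(2*π), achieved by sin(2*π/3·x).
This is the k = 4 harmonic; the ratio L/(kπ) is strictly less than C_P = L/π, consistent with the sharp inequality ||u||_L² ≤ C_P ||u'||_L².


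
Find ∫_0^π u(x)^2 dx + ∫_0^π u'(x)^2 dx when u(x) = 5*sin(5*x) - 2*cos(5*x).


||u||_{H^1(0,π)}^2 = 377*π

u'(x) = 10*sin(5*x) + 25*cos(5*x).
Expand u² and (u')² and integrate term by term on (0, π), using: for integers n ≥ 1, ∫_0^π sin²(nx) dx = ∫_0^π cos²(nx) dx = π/2; for n ≠ n', ∫_0^π sin(nx)sin(n'x) dx = ∫_0^π cos(nx)cos(n'x) dx = 0; and by product-to-sum, ∫_0^π sin(nx)cos(n'x) dx = ½∫_0^π [sin((n+n')x) + sin((n−n')x)] dx, which is 0 when n+n' is even and 2n/(n²−n'²) when n+n' is odd (it need not vanish on (0, π)).
  u² squared terms: (-2)²·∫cos(5x)² dx = 4·π/2 = 2*π;  (5)²·∫sin(5x)² dx = 25·π/2 = 25*π/2.
  u² cross terms: 2·(-2)·(5)·∫cos(5x)·sin(5x) dx = -20·(0) = 0.
  So ∫_0^π u² dx = 2*π + 25*π/2 + 0 = 29*π/2.
  (u')² squared terms: (10)²·∫sin(5x)² dx = 100·π/2 = 50*π;  (25)²·∫cos(5x)² dx = 625·π/2 = 625*π/2.
  (u')² cross terms: 2·(10)·(25)·∫sin(5x)·cos(5x) dx = 500·(0) = 0.
  So ∫_0^π (u')² dx = 50*π + 625*π/2 + 0 = 725*π/2.
||u||_{H^1}^2 = (29*π/2) + (725*π/2) = 377*π.


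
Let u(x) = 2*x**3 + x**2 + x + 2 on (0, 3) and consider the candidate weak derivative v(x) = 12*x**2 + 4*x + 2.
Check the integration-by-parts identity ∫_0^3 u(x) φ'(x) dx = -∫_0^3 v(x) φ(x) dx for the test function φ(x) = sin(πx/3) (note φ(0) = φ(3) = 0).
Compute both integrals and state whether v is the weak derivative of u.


LHS = -186/π + 648/π^3, RHS = -372/π + 1296/π^3. No, v is not the weak derivative of u.

u(x) = 2*x**3 + x**2 + x + 2, classical derivative u'(x) = 6*x**2 + 2*x + 1.
φ(x) = sin(πx/3), so φ'(x) = π*cos(π*x/3)/3.
Note φ(0) = φ(3) = 0, so the boundary term u·φ vanishes.
LHS = ∫_0^3 u(x) φ'(x) dx = ∫_0^3 (2*π*x^3*cos(π*x/3)/3 + π*x^2*cos(π*x/3)/3 + π*x*cos(π*x/3)/3 + 2*π*cos(π*x/3)/3) dx. Term by term:
  ∫_0^3 2*π*cos(π*x/3)/3 dx = 0;  ∫_0^3 π*x*cos(π*x/3)/3 dx = -6/π;  ∫_0^3 π*x^2*cos(π*x/3)/3 dx = -18/π;
  ∫_0^3 2*π*x^3*cos(π*x/3)/3 dx = -162/π + 648/π^3.
Sum: 0 − 6/π − 18/π + -162/π + 648/π^3 = -186/π + 648/π^3.
So LHS = -186/π + 648/π^3.
∫_0^3 v(x) φ(x) dx = ∫_0^3 (12*x^2*sin(π*x/3) + 4*x*sin(π*x/3) + 2*sin(π*x/3)) dx. Term by term:
  ∫_0^3 2*sin(π*x/3) dx = 12/π;  ∫_0^3 4*x*sin(π*x/3) dx = 36/π;  ∫_0^3 12*x^2*sin(π*x/3) dx = -1296/π^3 + 324/π.
Sum: 12/π + 36/π + -1296/π^3 + 324/π = -1296/π^3 + 372/π.
So RHS = -∫_0^3 v(x) φ(x) dx = -372/π + 1296/π^3.
LHS − RHS = -648/π^3 + 186/π ≠ 0, so the identity fails.
(For a valid weak derivative the identity must hold for EVERY test function, in particular this one. The failure shows v is NOT the weak derivative of u.)
Correct weak derivative would be u'(x) = 6*x**2 + 2*x + 1.


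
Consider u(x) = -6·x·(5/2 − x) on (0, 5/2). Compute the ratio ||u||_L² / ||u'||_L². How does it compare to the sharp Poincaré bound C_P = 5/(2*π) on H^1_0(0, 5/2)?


||u||_L² / ||u'||_L² = sqrt(10)/4 < C_P = 5/(2*π).

u(x) = -6·x·(5/2 − x), so u'(x) = 12*x - 15.
u(x) = -6·x·(5/2 − x) vanishes at x = 0 and x = 5/2, so u ∈ H^1_0(0, 5/2). Differentiate via the product rule and integrate the resulting polynomials term by term.
  ∫_0^5/2 u² dx = ∫_0^5/2 (36*x^4 - 180*x^3 + 225*x^2) dx. Term by term:
    ∫_0^5/2 36*x^4 dx = 5625/8;  ∫_0^5/2 -180*x^3 dx = -28125/16;  ∫_0^5/2 225*x^2 dx = 9375/8.
  Sum: 5625/8 − 28125/16 + 9375/8 = 1875/16.
  ∫_0^5/2 (u')² dx = ∫_0^5/2 (144*x^2 - 360*x + 225) dx. Term by term:
    ∫_0^5/2 144*x^2 dx = 750;  ∫_0^5/2 -360*x dx = -1125;  ∫_0^5/2 225 dx = 1125/2.
  Sum: 750 − 1125 + 1125/2 = 375/2.
∫_0^5/2 u² dx = 1875/16, so ||u||_L² = 25*sqrt(3)/4.
∫_0^5/2 (u')² dx = 375/2, so ||u'||_L² = 5*sqrt(30)/2.
Ratio ||u||_L² / ||u'||_L² = sqrt(10)/4.
Sharp Poincaré constant on H^1_0(0, 5/2) is C_P = L/π = 5/(2*π), achieved by sin(2*π/5·x).
A polynomial bump cannot attain the sharp Poincaré constant (only the first sine eigenfunction does), so the ratio is strictly less than C_P, consistent with ||u||_L² ≤ C_P ||u'||_L².


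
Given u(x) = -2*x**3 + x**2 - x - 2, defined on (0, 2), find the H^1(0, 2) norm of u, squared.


||u||_{H^1}^2 = 9294/35

The H^1 norm (squared) on an interval (0, L) is
  ||u||_{H^1}^2 = ∫_0^L u(x)^2 dx + ∫_0^L u'(x)^2 dx.
Compute u'(x) = -6*x**2 + 2*x - 1.
Then u(x)^2 = 4*x**6 - 4*x**5 + 5*x**4 + 6*x**3 - 3*x**2 + 4*x + 4 and u'(x)^2 = 36*x**4 - 24*x**3 + 16*x**2 - 4*x + 1.
Integrate each monomial from 0 to 2 using ∫_0^2 c·x^n dx = c·2^(n+1)/(n+1):
  ∫_0^2 u(x)^2 dx = ∫_0^2 (4*x^6 - 4*x^5 + 5*x^4 + 6*x^3 - 3*x^2 + 4*x + 4) dx. Term by term:
    ∫_0^2 4*x^6 dx = 512/7;  ∫_0^2 -4*x^5 dx = -128/3;  ∫_0^2 5*x^4 dx = 32;
    ∫_0^2 6*x^3 dx = 24;  ∫_0^2 -3*x^2 dx = -8;  ∫_0^2 4*x dx = 8;
    ∫_0^2 4 dx = 8.
  Sum: 512/7 − 128/3 + 32 + 24 − 8 + 8 + 8 = 1984/21.
  ∫_0^2 u'(x)^2 dx = ∫_0^2 (36*x^4 - 24*x^3 + 16*x^2 - 4*x + 1) dx. Term by term:
    ∫_0^2 36*x^4 dx = 1152/5;  ∫_0^2 -24*x^3 dx = -96;  ∫_0^2 16*x^2 dx = 128/3;
    ∫_0^2 -4*x dx = -8;  ∫_0^2 1 dx = 2.
  Sum: 1152/5 − 96 + 128/3 − 8 + 2 = 2566/15.
Adding: ||u||_{H^1}^2 = 1984/21 + 2566/15 = 9294/35.


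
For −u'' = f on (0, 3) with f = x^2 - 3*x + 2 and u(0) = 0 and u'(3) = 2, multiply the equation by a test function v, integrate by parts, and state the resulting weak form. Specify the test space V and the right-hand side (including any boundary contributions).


V = {v ∈ H^1(0, 3) : v(0) = 0} (test functions vanish at x = 0 where u is specified); weak form: ∫_0^3 u'v' dx = ∫_0^3 (x^2 - 3*x + 2) v dx + 2·v(3) for all v ∈ V.

Multiply both sides by a test function v and integrate from 0 to 3:
  ∫_0^3 −u''(x) v(x) dx = ∫_0^3 f(x) v(x) dx.
Integrate the LHS by parts once:
  ∫_0^3 −u'' v dx = −[u'(x) v(x)]_0^3 + ∫_0^3 u'(x) v'(x) dx.
Thus ∫_0^3 u'(x) v'(x) dx = ∫_0^3 f(x) v(x) dx + [u'(x) v(x)]_0^3.
Choose V so that boundary terms are either known or forced to vanish.
Mixed BC: u(0) = 0 (Dirichlet) and u'(3) = 2 (Neumann). Define V = {v ∈ H^1(0, 3) : v(0) = 0}. Then [u' v]_0^3 = u'(3)·v(3) − u'(0)·0 = 2·v(3).
Weak formulation: find u (satisfying any essential BC) such that ∫_0^3 u'(x) v'(x) dx = ∫_0^3 f v dx + 2·v(3) for all v ∈ V (Dirichlet at 0 absorbed into V; Neumann datum at x = 3 contributes the boundary term).
Substituting f(x) = x^2 - 3*x + 2, the right-hand side is ∫_0^3 (x^2 - 3*x + 2) v dx + 2·v(3).


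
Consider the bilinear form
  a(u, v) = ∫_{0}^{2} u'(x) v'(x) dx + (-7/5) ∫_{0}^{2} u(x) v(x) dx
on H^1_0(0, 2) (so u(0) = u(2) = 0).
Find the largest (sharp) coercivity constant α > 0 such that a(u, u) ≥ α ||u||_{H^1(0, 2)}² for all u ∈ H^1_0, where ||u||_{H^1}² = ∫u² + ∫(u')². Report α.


α = (-28/5 + π^2)/(4 + π^2)

Coercivity of a(·,·) on H^1_0(0, 2) means a(u, u) ≥ α ||u||_{H^1}² for every u ∈ H^1_0.
The interval has length L = 2, and Poincaré/coercivity depend only on L. Here a(u, u) = ∫(u')² + (-7/5)·∫u².
Here c = -7/5 < 0 with |c| < (π/L)² = π^2/4, so coercivity still holds. The condition a(u,u) ≥ α||u||_{H^1}² reads (1−α)∫(u')² ≥ (α−c)∫u². Any admissible α is ≤ 1 (rapidly oscillating u have ∫u²/∫(u')² → 0), and α = 1 would force 0 ≥ (1−c)∫u², impossible since c < 1; so 1−α > 0. By the sharp Poincaré inequality on H^1_0 of an interval of length L, ∫(u')² ≥ (π/L)²∫u² with equality for the first sine mode sin(π(x−x₀)/L) (x₀ the left endpoint), so the inequality holds for all u iff (1−α)(π/L)² ≥ α − c, i.e. α ≤ ((π/L)² + c)/((π/L)² + 1) = (1 + c(L/π)²)/(1 + (L/π)²). (Direct route, valid since c ≤ 0: Poincaré gives c∫u² ≥ c(L/π)²∫(u')², so a(u,u) ≥ (1 + c(L/π)²)∫(u')², while ||u||_{H^1}² ≤ (1 + (L/π)²)∫(u')²; dividing yields the same α.) With (π/L)² = π^2/4 and c = -7/5, the largest admissible constant is α = ((π/L)² + c)/((π/L)² + 1).
Simplifying, α = (-28/5 + π^2)/(4 + π^2).


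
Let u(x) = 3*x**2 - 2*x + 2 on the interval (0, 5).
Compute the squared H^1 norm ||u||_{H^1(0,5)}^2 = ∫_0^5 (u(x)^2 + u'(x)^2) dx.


||u||_{H^1}^2 = 16670/3

The H^1 norm (squared) on an interval (0, L) is
  ||u||_{H^1}^2 = ∫_0^L u(x)^2 dx + ∫_0^L u'(x)^2 dx.
Compute u'(x) = 6*x - 2.
Then u(x)^2 = 9*x**4 - 12*x**3 + 16*x**2 - 8*x + 4 and u'(x)^2 = 36*x**2 - 24*x + 4.
Integrate each monomial from 0 to 5 using ∫_0^5 c·x^n dx = c·5^(n+1)/(n+1):
  ∫_0^5 u(x)^2 dx = ∫_0^5 (9*x^4 - 12*x^3 + 16*x^2 - 8*x + 4) dx. Term by term:
    ∫_0^5 9*x^4 dx = 5625;  ∫_0^5 -12*x^3 dx = -1875;  ∫_0^5 16*x^2 dx = 2000/3;
    ∫_0^5 -8*x dx = -100;  ∫_0^5 4 dx = 20.
  Sum: 5625 − 1875 + 2000/3 − 100 + 20 = 13010/3.
  ∫_0^5 u'(x)^2 dx = ∫_0^5 (36*x^2 - 24*x + 4) dx. Term by term:
    ∫_0^5 36*x^2 dx = 1500;  ∫_0^5 -24*x dx = -300;  ∫_0^5 4 dx = 20.
  Sum: 1500 − 300 + 20 = 1220.
Adding: ||u||_{H^1}^2 = 13010/3 + 1220 = 16670/3.


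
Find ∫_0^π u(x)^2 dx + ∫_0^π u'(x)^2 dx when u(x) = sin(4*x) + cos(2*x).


||u||_{H^1(0,π)}^2 = 11*π

u'(x) = -2*sin(2*x) + 4*cos(4*x).
Expand u² and (u')² and integrate term by term on (0, π), using: for integers n ≥ 1, ∫_0^π sin²(nx) dx = ∫_0^π cos²(nx) dx = π/2; for n ≠ n', ∫_0^π sin(nx)sin(n'x) dx = ∫_0^π cos(nx)cos(n'x) dx = 0; and by product-to-sum, ∫_0^π sin(nx)cos(n'x) dx = ½∫_0^π [sin((n+n')x) + sin((n−n')x)] dx, which is 0 when n+n' is even and 2n/(n²−n'²) when n+n' is odd (it need not vanish on (0, π)).
  u² squared terms: (1)²·∫cos(2x)² dx = 1·π/2 = π/2;  (1)²·∫sin(4x)² dx = 1·π/2 = π/2.
  u² cross terms: 2·(1)·(1)·∫cos(2x)·sin(4x) dx = 2·(0) = 0.
  So ∫_0^π u² dx = π/2 + π/2 + 0 = π.
  (u')² squared terms: (-2)²·∫sin(2x)² dx = 4·π/2 = 2*π;  (4)²·∫cos(4x)² dx = 16·π/2 = 8*π.
  (u')² cross terms: 2·(-2)·(4)·∫sin(2x)·cos(4x) dx = -16·(0) = 0.
  So ∫_0^π (u')² dx = 2*π + 8*π + 0 = 10*π.
||u||_{H^1}^2 = (π) + (10*π) = 11*π.


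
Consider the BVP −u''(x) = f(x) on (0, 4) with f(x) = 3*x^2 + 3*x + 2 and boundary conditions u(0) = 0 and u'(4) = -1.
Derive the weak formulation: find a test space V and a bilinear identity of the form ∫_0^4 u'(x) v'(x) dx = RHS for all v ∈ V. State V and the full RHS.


V = {v ∈ H^1(0, 4) : v(0) = 0} (test functions vanish at x = 0 where u is specified); weak form: ∫_0^4 u'v' dx = ∫_0^4 (3*x^2 + 3*x + 2) v dx − v(4) for all v ∈ V.

Multiply both sides by a test function v and integrate from 0 to 4:
  ∫_0^4 −u''(x) v(x) dx = ∫_0^4 f(x) v(x) dx.
Integrate the LHS by parts once:
  ∫_0^4 −u'' v dx = −[u'(x) v(x)]_0^4 + ∫_0^4 u'(x) v'(x) dx.
Thus ∫_0^4 u'(x) v'(x) dx = ∫_0^4 f(x) v(x) dx + [u'(x) v(x)]_0^4.
Choose V so that boundary terms are either known or forced to vanish.
Mixed BC: u(0) = 0 (Dirichlet) and u'(4) = -1 (Neumann). Define V = {v ∈ H^1(0, 4) : v(0) = 0}. Then [u' v]_0^4 = u'(4)·v(4) − u'(0)·0 = − v(4).
Weak formulation: find u (satisfying any essential BC) such that ∫_0^4 u'(x) v'(x) dx = ∫_0^4 f v dx − v(4) for all v ∈ V (Dirichlet at 0 absorbed into V; Neumann datum at x = 4 contributes the boundary term).
Substituting f(x) = 3*x^2 + 3*x + 2, the right-hand side is ∫_0^4 (3*x^2 + 3*x + 2) v dx − v(4).


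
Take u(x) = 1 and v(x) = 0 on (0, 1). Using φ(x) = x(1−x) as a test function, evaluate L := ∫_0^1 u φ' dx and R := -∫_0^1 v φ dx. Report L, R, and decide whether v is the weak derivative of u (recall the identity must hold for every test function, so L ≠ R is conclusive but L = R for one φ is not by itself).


LHS = 0, RHS = 0. Yes, v = u' weakly.

u(x) = 1, classical derivative u'(x) = 0.
φ(x) = x(1−x), so φ'(x) = 1 - 2*x.
Note φ(0) = φ(1) = 0, so the boundary term u·φ vanishes.
LHS = ∫_0^1 u(x) φ'(x) dx = ∫_0^1 (1 - 2*x) dx. Term by term:
  ∫_0^1 -2*x dx = -1;  ∫_0^1 1 dx = 1.
Sum: -1 + 1 = 0.
So LHS = 0.
∫_0^1 v(x) φ(x) dx = ∫_0^1 (0) dx. Term by term:
  ∫_0^1 0 dx = 0.
So RHS = -∫_0^1 v(x) φ(x) dx = 0.
LHS = RHS, so the identity holds for this test φ.
Moreover u is smooth here and v(x) = u'(x) = 0 pointwise, so the identity holds for every test function. Hence v is the weak derivative of u.


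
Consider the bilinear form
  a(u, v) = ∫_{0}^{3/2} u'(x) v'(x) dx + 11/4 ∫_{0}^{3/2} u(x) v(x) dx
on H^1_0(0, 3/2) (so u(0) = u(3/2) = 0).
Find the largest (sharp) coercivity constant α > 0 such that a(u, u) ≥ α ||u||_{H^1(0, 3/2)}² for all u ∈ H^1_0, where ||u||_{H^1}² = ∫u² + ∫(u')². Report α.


α = 1

Coercivity of a(·,·) on H^1_0(0, 3/2) means a(u, u) ≥ α ||u||_{H^1}² for every u ∈ H^1_0.
The interval has length L = 3/2, and Poincaré/coercivity depend only on L. Here a(u, u) = ∫(u')² + (11/4)·∫u².
Here c = 11/4 ≥ 1, so a(u,u) = ∫(u')² + c∫u² ≥ ∫(u')² + ∫u² = ||u||_{H^1}², i.e. α = 1 works. No larger α is possible: a(u,u) ≥ α||u||_{H^1}² means (1−α)∫(u')² ≥ (α−c)∫u², and for the modes u_n = sin(nπ(x−x₀)/L) (x₀ the left endpoint) one has ∫u_n²/∫(u_n')² = (L/(nπ))² → 0, so a(u_n,u_n)/||u_n||_{H^1}² → 1. Hence the optimal constant is α = 1.
Therefore α = 1.


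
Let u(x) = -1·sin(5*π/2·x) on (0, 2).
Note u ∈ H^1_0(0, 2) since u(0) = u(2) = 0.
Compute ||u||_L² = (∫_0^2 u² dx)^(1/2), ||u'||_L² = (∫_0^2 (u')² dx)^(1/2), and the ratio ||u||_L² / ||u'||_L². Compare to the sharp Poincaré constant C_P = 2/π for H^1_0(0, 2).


||u||_L² / ||u'||_L² = 2/(5*π) < C_P = 2/π.

u(x) = -1·sin(5*π/2·x), so u'(x) = -5*π*cos(5*π*x/2)/2.
Writing u(x) = A·sin(kπx/L) with A = -1 and k = 5, use ∫_0^L sin²(kπx/L) dx = L/2 and ∫_0^L cos²(kπx/L) dx = L/2.
u² = 1·sin²(5*π/2·x) and (u')² = 25*π^2/4·cos²(5*π/2·x), and each of sin², cos² integrates to L/2 = 1 over (0, 2).
∫_0^2 u² dx = 1, so ||u||_L² = 1.
∫_0^2 (u')² dx = 25*π^2/4, so ||u'||_L² = 5*π/2.
Ratio ||u||_L² / ||u'||_L² = 2/(5*π).
Sharp Poincaré constant on H^1_0(0, 2) is C_P = L/π = 2/π, achieved by sin(π/2·x).
This is the k = 5 harmonic; the ratio L/(kπ) is strictly less than C_P = L/π, consistent with the sharp inequality ||u||_L² ≤ C_P ||u'||_L².


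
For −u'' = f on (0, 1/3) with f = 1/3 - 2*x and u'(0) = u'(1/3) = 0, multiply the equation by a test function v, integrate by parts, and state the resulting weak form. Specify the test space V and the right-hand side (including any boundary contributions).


V = H^1(0, 1/3) (no boundary constraint on v; u is determined up to an additive constant); weak form: ∫_0^1/3 u'v' dx = ∫_0^1/3 (1/3 - 2*x) v dx for all v ∈ V.

Multiply both sides by a test function v and integrate from 0 to 1/3:
  ∫_0^1/3 −u''(x) v(x) dx = ∫_0^1/3 f(x) v(x) dx.
Integrate the LHS by parts once:
  ∫_0^1/3 −u'' v dx = −[u'(x) v(x)]_0^1/3 + ∫_0^1/3 u'(x) v'(x) dx.
Thus ∫_0^1/3 u'(x) v'(x) dx = ∫_0^1/3 f(x) v(x) dx + [u'(x) v(x)]_0^1/3.
Choose V so that boundary terms are either known or forced to vanish.
u has homogeneous Neumann: u'(0) = u'(1/3) = 0. So [u' v]_0^1/3 = 0·v(1/3) − 0·v(0) = 0 for any v; take V = H^1(0, 1/3).
Weak formulation: find u (satisfying any essential BC) such that ∫_0^1/3 u'(x) v'(x) dx = ∫_0^1/3 f v dx for all v ∈ V (homogeneous Neumann, so boundary terms vanish).
Substituting f(x) = 1/3 - 2*x, the right-hand side is ∫_0^1/3 (1/3 - 2*x) v dx.
Compatibility check (pure Neumann): taking v ≡ 1 ∈ V gives 0 = ∫_0^1/3 f dx + (0) − (0), i.e. ∫_0^1/3 f dx must equal u'(0) − u'(1/3) = 0. Indeed ∫_0^1/3 (1/3 - 2*x) dx = 0, so the data are compatible. The solution is then unique only up to an additive constant (fix it e.g. by requiring ∫_0^1/3 u dx = 0).


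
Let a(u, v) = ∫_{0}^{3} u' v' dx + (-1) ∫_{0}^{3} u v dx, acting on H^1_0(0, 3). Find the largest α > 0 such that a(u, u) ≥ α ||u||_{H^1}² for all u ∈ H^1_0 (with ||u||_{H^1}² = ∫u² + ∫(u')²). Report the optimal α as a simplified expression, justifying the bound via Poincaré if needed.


α = (-9 + π^2)/(9 + π^2)

Coercivity of a(·,·) on H^1_0(0, 3) means a(u, u) ≥ α ||u||_{H^1}² for every u ∈ H^1_0.
The interval has length L = 3, and Poincaré/coercivity depend only on L. Here a(u, u) = ∫(u')² + (-1)·∫u².
Here c = -1 < 0 with |c| < (π/L)² = π^2/9, so coercivity still holds. The condition a(u,u) ≥ α||u||_{H^1}² reads (1−α)∫(u')² ≥ (α−c)∫u². Any admissible α is ≤ 1 (rapidly oscillating u have ∫u²/∫(u')² → 0), and α = 1 would force 0 ≥ (1−c)∫u², impossible since c < 1; so 1−α > 0. By the sharp Poincaré inequality on H^1_0 of an interval of length L, ∫(u')² ≥ (π/L)²∫u² with equality for the first sine mode sin(π(x−x₀)/L) (x₀ the left endpoint), so the inequality holds for all u iff (1−α)(π/L)² ≥ α − c, i.e. α ≤ ((π/L)² + c)/((π/L)² + 1) = (1 + c(L/π)²)/(1 + (L/π)²). (Direct route, valid since c ≤ 0: Poincaré gives c∫u² ≥ c(L/π)²∫(u')², so a(u,u) ≥ (1 + c(L/π)²)∫(u')², while ||u||_{H^1}² ≤ (1 + (L/π)²)∫(u')²; dividing yields the same α.) With (π/L)² = π^2/9 and c = -1, the largest admissible constant is α = ((π/L)² + c)/((π/L)² + 1).
Simplifying, α = (-9 + π^2)/(9 + π^2).


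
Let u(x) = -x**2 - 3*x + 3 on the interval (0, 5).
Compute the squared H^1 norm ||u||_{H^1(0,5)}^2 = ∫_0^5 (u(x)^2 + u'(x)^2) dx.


||u||_{H^1}^2 = 11215/6

The H^1 norm (squared) on an interval (0, L) is
  ||u||_{H^1}^2 = ∫_0^L u(x)^2 dx + ∫_0^L u'(x)^2 dx.
Compute u'(x) = -2*x - 3.
Then u(x)^2 = x**4 + 6*x**3 + 3*x**2 - 18*x + 9 and u'(x)^2 = 4*x**2 + 12*x + 9.
Integrate each monomial from 0 to 5 using ∫_0^5 c·x^n dx = c·5^(n+1)/(n+1):
  ∫_0^5 u(x)^2 dx = ∫_0^5 (x^4 + 6*x^3 + 3*x^2 - 18*x + 9) dx. Term by term:
    ∫_0^5 x^4 dx = 625;  ∫_0^5 6*x^3 dx = 1875/2;  ∫_0^5 3*x^2 dx = 125;
    ∫_0^5 -18*x dx = -225;  ∫_0^5 9 dx = 45.
  Sum: 625 + 1875/2 + 125 − 225 + 45 = 3015/2.
  ∫_0^5 u'(x)^2 dx = ∫_0^5 (4*x^2 + 12*x + 9) dx. Term by term:
    ∫_0^5 4*x^2 dx = 500/3;  ∫_0^5 12*x dx = 150;  ∫_0^5 9 dx = 45.
  Sum: 500/3 + 150 + 45 = 1085/3.
Adding: ||u||_{H^1}^2 = 3015/2 + 1085/3 = 11215/6.


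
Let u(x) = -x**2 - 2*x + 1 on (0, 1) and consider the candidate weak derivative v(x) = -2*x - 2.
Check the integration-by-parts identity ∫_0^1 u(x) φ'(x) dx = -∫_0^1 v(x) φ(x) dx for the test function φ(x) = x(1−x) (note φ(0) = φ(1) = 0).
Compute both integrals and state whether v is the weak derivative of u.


LHS = 1/2, RHS = 1/2. Yes, v = u' weakly.

u(x) = -x**2 - 2*x + 1, classical derivative u'(x) = -2*x - 2.
φ(x) = x(1−x), so φ'(x) = 1 - 2*x.
Note φ(0) = φ(1) = 0, so the boundary term u·φ vanishes.
LHS = ∫_0^1 u(x) φ'(x) dx = ∫_0^1 (2*x^3 + 3*x^2 - 4*x + 1) dx. Term by term:
  ∫_0^1 2*x^3 dx = 1/2;  ∫_0^1 3*x^2 dx = 1;  ∫_0^1 -4*x dx = -2;
  ∫_0^1 1 dx = 1.
Sum: 1/2 + 1 − 2 + 1 = 1/2.
So LHS = 1/2.
∫_0^1 v(x) φ(x) dx = ∫_0^1 (2*x^3 - 2*x) dx. Term by term:
  ∫_0^1 2*x^3 dx = 1/2;  ∫_0^1 -2*x dx = -1.
Sum: 1/2 − 1 = -1/2.
So RHS = -∫_0^1 v(x) φ(x) dx = 1/2.
LHS = RHS, so the identity holds for this test φ.
Moreover u is smooth here and v(x) = u'(x) = -2*x - 2 pointwise, so the identity holds for every test function. Hence v is the weak derivative of u.


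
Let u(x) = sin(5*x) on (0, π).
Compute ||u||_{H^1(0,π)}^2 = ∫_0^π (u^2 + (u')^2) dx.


||u||_{H^1(0,π)}^2 = 13*π

u'(x) = 5*cos(5*x).
Expand u² and (u')² and integrate term by term on (0, π), using: for integers n ≥ 1, ∫_0^π sin²(nx) dx = ∫_0^π cos²(nx) dx = π/2; for n ≠ n', ∫_0^π sin(nx)sin(n'x) dx = ∫_0^π cos(nx)cos(n'x) dx = 0; and by product-to-sum, ∫_0^π sin(nx)cos(n'x) dx = ½∫_0^π [sin((n+n')x) + sin((n−n')x)] dx, which is 0 when n+n' is even and 2n/(n²−n'²) when n+n' is odd (it need not vanish on (0, π)).
  u² squared terms: (1)²·∫sin(5x)² dx = 1·π/2 = π/2.
  So ∫_0^π u² dx = π/2.
  (u')² squared terms: (5)²·∫cos(5x)² dx = 25·π/2 = 25*π/2.
  So ∫_0^π (u')² dx = 25*π/2.
||u||_{H^1}^2 = (π/2) + (25*π/2) = 13*π.


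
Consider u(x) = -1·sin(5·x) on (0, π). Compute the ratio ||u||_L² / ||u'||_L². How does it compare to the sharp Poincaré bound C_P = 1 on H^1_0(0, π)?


||u||_L² / ||u'||_L² = 1/5 < C_P = 1.

u(x) = -1·sin(5·x), so u'(x) = -5*cos(5*x).
Writing u(x) = A·sin(kπx/L) with A = -1 and k = 5, use ∫_0^L sin²(kπx/L) dx = L/2 and ∫_0^L cos²(kπx/L) dx = L/2.
u² = 1·sin²(5·x) and (u')² = 25·cos²(5·x), and each of sin², cos² integrates to L/2 = π/2 over (0, π).
∫_0^π u² dx = π/2, so ||u||_L² = sqrt(2)*sqrt(π)/2.
∫_0^π (u')² dx = 25*π/2, so ||u'||_L² = 5*sqrt(2)*sqrt(π)/2.
Ratio ||u||_L² / ||u'||_L² = 1/5.
Sharp Poincaré constant on H^1_0(0, π) is C_P = L/π = 1, achieved by sin(x).
This is the k = 5 harmonic; the ratio L/(kπ) is strictly less than C_P = L/π, consistent with the sharp inequality ||u||_L² ≤ C_P ||u'||_L².


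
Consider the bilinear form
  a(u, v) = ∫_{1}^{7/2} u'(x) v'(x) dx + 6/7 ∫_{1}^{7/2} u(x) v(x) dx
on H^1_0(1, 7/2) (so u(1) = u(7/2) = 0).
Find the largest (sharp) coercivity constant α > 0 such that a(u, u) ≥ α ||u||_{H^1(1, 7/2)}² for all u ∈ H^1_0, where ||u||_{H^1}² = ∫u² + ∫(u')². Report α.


α = 2*(75 + 14*π^2)/(7*(25 + 4*π^2))

Coercivity of a(·,·) on H^1_0(1, 7/2) means a(u, u) ≥ α ||u||_{H^1}² for every u ∈ H^1_0.
The interval has length L = 5/2, and Poincaré/coercivity depend only on L. Here a(u, u) = ∫(u')² + (6/7)·∫u².
Here 0 < c = 6/7 < 1. The condition a(u,u) ≥ α||u||_{H^1}² reads (1−α)∫(u')² ≥ (α−c)∫u². Any admissible α is ≤ 1 (rapidly oscillating u have ∫u²/∫(u')² → 0), and α = 1 would force 0 ≥ (1−c)∫u², impossible since c < 1; so 1−α > 0. By the sharp Poincaré inequality on H^1_0 of an interval of length L, ∫(u')² ≥ (π/L)²∫u² with equality for the first sine mode sin(π(x−x₀)/L) (x₀ the left endpoint), so the inequality holds for all u iff (1−α)(π/L)² ≥ α − c, i.e. α ≤ ((π/L)² + c)/((π/L)² + 1) = (1 + c(L/π)²)/(1 + (L/π)²). With (π/L)² = 4*π^2/25 and c = 6/7, the largest admissible constant is α = ((π/L)² + c)/((π/L)² + 1).
Simplifying, α = 2*(75 + 14*π^2)/(7*(25 + 4*π^2)).


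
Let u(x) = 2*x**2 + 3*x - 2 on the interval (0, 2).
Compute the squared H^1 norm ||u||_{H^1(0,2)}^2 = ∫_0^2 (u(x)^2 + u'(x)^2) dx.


||u||_{H^1}^2 = 2534/15

The H^1 norm (squared) on an interval (0, L) is
  ||u||_{H^1}^2 = ∫_0^L u(x)^2 dx + ∫_0^L u'(x)^2 dx.
Compute u'(x) = 4*x + 3.
Then u(x)^2 = 4*x**4 + 12*x**3 + x**2 - 12*x + 4 and u'(x)^2 = 16*x**2 + 24*x + 9.
Integrate each monomial from 0 to 2 using ∫_0^2 c·x^n dx = c·2^(n+1)/(n+1):
  ∫_0^2 u(x)^2 dx = ∫_0^2 (4*x^4 + 12*x^3 + x^2 - 12*x + 4) dx. Term by term:
    ∫_0^2 4*x^4 dx = 128/5;  ∫_0^2 12*x^3 dx = 48;  ∫_0^2 x^2 dx = 8/3;
    ∫_0^2 -12*x dx = -24;  ∫_0^2 4 dx = 8.
  Sum: 128/5 + 48 + 8/3 − 24 + 8 = 904/15.
  ∫_0^2 u'(x)^2 dx = ∫_0^2 (16*x^2 + 24*x + 9) dx. Term by term:
    ∫_0^2 16*x^2 dx = 128/3;  ∫_0^2 24*x dx = 48;  ∫_0^2 9 dx = 18.
  Sum: 128/3 + 48 + 18 = 326/3.
Adding: ||u||_{H^1}^2 = 904/15 + 326/3 = 2534/15.


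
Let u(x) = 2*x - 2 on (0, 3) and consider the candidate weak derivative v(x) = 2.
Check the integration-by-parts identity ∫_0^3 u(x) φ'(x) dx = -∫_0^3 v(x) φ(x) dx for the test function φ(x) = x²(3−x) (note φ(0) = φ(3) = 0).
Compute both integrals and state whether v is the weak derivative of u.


LHS = -27/2, RHS = -27/2. Yes, v = u' weakly.

u(x) = 2*x - 2, classical derivative u'(x) = 2.
φ(x) = x²(3−x), so φ'(x) = 3*x*(2 - x).
Note φ(0) = φ(3) = 0, so the boundary term u·φ vanishes.
LHS = ∫_0^3 u(x) φ'(x) dx = ∫_0^3 (-6*x^3 + 18*x^2 - 12*x) dx. Term by term:
  ∫_0^3 -6*x^3 dx = -243/2;  ∫_0^3 18*x^2 dx = 162;  ∫_0^3 -12*x dx = -54.
Sum: -243/2 + 162 − 54 = -27/2.
So LHS = -27/2.
∫_0^3 v(x) φ(x) dx = ∫_0^3 (-2*x^3 + 6*x^2) dx. Term by term:
  ∫_0^3 -2*x^3 dx = -81/2;  ∫_0^3 6*x^2 dx = 54.
Sum: -81/2 + 54 = 27/2.
So RHS = -∫_0^3 v(x) φ(x) dx = -27/2.
LHS = RHS, so the identity holds for this test φ.
Moreover u is smooth here and v(x) = u'(x) = 2 pointwise, so the identity holds for every test function. Hence v is the weak derivative of u.


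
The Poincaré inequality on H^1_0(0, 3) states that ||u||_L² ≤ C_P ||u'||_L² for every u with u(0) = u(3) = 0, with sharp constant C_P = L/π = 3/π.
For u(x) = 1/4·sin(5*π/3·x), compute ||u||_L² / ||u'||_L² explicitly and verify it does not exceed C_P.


||u||_L² / ||u'||_L² = 3/(5*π) < C_P = 3/π.

u(x) = 1/4·sin(5*π/3·x), so u'(x) = 5*π*cos(5*π*x/3)/12.
Writing u(x) = A·sin(kπx/L) with A = 1/4 and k = 5, use ∫_0^L sin²(kπx/L) dx = L/2 and ∫_0^L cos²(kπx/L) dx = L/2.
u² = 1/16·sin²(5*π/3·x) and (u')² = 25*π^2/144·cos²(5*π/3·x), and each of sin², cos² integrates to L/2 = 3/2 over (0, 3).
∫_0^3 u² dx = 3/32, so ||u||_L² = sqrt(6)/8.
∫_0^3 (u')² dx = 25*π^2/96, so ||u'||_L² = 5*sqrt(6)*π/24.
Ratio ||u||_L² / ||u'||_L² = 3/(5*π).
Sharp Poincaré constant on H^1_0(0, 3) is C_P = L/π = 3/π, achieved by sin(π/3·x).
This is the k = 5 harmonic; the ratio L/(kπ) is strictly less than C_P = L/π, consistent with the sharp inequality ||u||_L² ≤ C_P ||u'||_L².


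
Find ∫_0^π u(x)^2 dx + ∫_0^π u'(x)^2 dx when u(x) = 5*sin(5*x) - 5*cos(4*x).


||u||_{H^1(0,π)}^2 = -8500/9 + 1075*π/2

u'(x) = 20*sin(4*x) + 25*cos(5*x).
Expand u² and (u')² and integrate term by term on (0, π), using: for integers n ≥ 1, ∫_0^π sin²(nx) dx = ∫_0^π cos²(nx) dx = π/2; for n ≠ n', ∫_0^π sin(nx)sin(n'x) dx = ∫_0^π cos(nx)cos(n'x) dx = 0; and by product-to-sum, ∫_0^π sin(nx)cos(n'x) dx = ½∫_0^π [sin((n+n')x) + sin((n−n')x)] dx, which is 0 when n+n' is even and 2n/(n²−n'²) when n+n' is odd (it need not vanish on (0, π)).
  u² squared terms: (-5)²·∫cos(4x)² dx = 25·π/2 = 25*π/2;  (5)²·∫sin(5x)² dx = 25·π/2 = 25*π/2.
  u² cross terms: 2·(-5)·(5)·∫cos(4x)·sin(5x) dx = -50·(10/9) = -500/9.
  So ∫_0^π u² dx = 25*π/2 + 25*π/2 − 500/9 = -500/9 + 25*π.
  (u')² squared terms: (20)²·∫sin(4x)² dx = 400·π/2 = 200*π;  (25)²·∫cos(5x)² dx = 625·π/2 = 625*π/2.
  (u')² cross terms: 2·(20)·(25)·∫sin(4x)·cos(5x) dx = 1000·(-8/9) = -8000/9.
  So ∫_0^π (u')² dx = 200*π + 625*π/2 − 8000/9 = -8000/9 + 1025*π/2.
||u||_{H^1}^2 = (-500/9 + 25*π) + (-8000/9 + 1025*π/2) = -8500/9 + 1075*π/2.


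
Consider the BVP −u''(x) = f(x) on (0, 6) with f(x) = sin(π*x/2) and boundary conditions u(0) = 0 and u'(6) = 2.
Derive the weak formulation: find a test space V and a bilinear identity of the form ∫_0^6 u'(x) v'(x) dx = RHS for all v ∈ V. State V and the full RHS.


V = {v ∈ H^1(0, 6) : v(0) = 0} (test functions vanish at x = 0 where u is specified); weak form: ∫_0^6 u'v' dx = ∫_0^6 (sin(π*x/2)) v dx + 2·v(6) for all v ∈ V.

Multiply both sides by a test function v and integrate from 0 to 6:
  ∫_0^6 −u''(x) v(x) dx = ∫_0^6 f(x) v(x) dx.
Integrate the LHS by parts once:
  ∫_0^6 −u'' v dx = −[u'(x) v(x)]_0^6 + ∫_0^6 u'(x) v'(x) dx.
Thus ∫_0^6 u'(x) v'(x) dx = ∫_0^6 f(x) v(x) dx + [u'(x) v(x)]_0^6.
Choose V so that boundary terms are either known or forced to vanish.
Mixed BC: u(0) = 0 (Dirichlet) and u'(6) = 2 (Neumann). Define V = {v ∈ H^1(0, 6) : v(0) = 0}. Then [u' v]_0^6 = u'(6)·v(6) − u'(0)·0 = 2·v(6).
Weak formulation: find u (satisfying any essential BC) such that ∫_0^6 u'(x) v'(x) dx = ∫_0^6 f v dx + 2·v(6) for all v ∈ V (Dirichlet at 0 absorbed into V; Neumann datum at x = 6 contributes the boundary term).
Substituting f(x) = sin(π*x/2), the right-hand side is ∫_0^6 (sin(π*x/2)) v dx + 2·v(6).


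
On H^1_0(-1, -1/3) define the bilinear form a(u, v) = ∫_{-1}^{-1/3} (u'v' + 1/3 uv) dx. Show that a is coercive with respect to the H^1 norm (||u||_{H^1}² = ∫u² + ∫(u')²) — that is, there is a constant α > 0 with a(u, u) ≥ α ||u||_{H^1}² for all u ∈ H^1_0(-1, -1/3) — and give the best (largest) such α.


α = (4 + 27*π^2)/(3*(4 + 9*π^2))

Coercivity of a(·,·) on H^1_0(-1, -1/3) means a(u, u) ≥ α ||u||_{H^1}² for every u ∈ H^1_0.
The interval has length L = 2/3, and Poincaré/coercivity depend only on L. Here a(u, u) = ∫(u')² + (1/3)·∫u².
Here 0 < c = 1/3 < 1. The condition a(u,u) ≥ α||u||_{H^1}² reads (1−α)∫(u')² ≥ (α−c)∫u². Any admissible α is ≤ 1 (rapidly oscillating u have ∫u²/∫(u')² → 0), and α = 1 would force 0 ≥ (1−c)∫u², impossible since c < 1; so 1−α > 0. By the sharp Poincaré inequality on H^1_0 of an interval of length L, ∫(u')² ≥ (π/L)²∫u² with equality for the first sine mode sin(π(x−x₀)/L) (x₀ the left endpoint), so the inequality holds for all u iff (1−α)(π/L)² ≥ α − c, i.e. α ≤ ((π/L)² + c)/((π/L)² + 1) = (1 + c(L/π)²)/(1 + (L/π)²). With (π/L)² = 9*π^2/4 and c = 1/3, the largest admissible constant is α = ((π/L)² + c)/((π/L)² + 1).
Simplifying, α = (4 + 27*π^2)/(3*(4 + 9*π^2)).
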